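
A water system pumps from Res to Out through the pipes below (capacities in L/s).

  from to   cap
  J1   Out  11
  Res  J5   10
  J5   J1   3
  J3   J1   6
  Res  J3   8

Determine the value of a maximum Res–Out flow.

9

Augment Res→J3→J1→Out: bottleneck 6, flow now 6.
Augment Res→J5→J1→Out: bottleneck 3, flow now 9.
No augmenting path remains; maximum flow = 9.
In the residual graph, reachable from Res: {Res, J3, J5}.
Min-cut edges: J3→J1 (6), J5→J1 (3); capacity 6 + 3 = 9.
This cut is saturated, so no flow can exceed 9.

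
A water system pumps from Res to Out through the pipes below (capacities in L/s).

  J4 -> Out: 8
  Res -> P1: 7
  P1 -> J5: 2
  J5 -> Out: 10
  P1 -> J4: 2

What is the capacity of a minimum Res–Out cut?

Augment Res→P1→J4→Out: bottleneck 2, flow now 2.
Augment Res→P1→J5→Out: bottleneck 2, flow now 4.
No augmenting path remains; maximum flow = 4.
By max-flow min-cut, the minimum cut capacity equals the max flow.
In the residual graph, reachable from Res: {Res, P1}.
Min-cut edges: P1→J4 (2), P1→J5 (2); capacity 2 + 2 = 4.

4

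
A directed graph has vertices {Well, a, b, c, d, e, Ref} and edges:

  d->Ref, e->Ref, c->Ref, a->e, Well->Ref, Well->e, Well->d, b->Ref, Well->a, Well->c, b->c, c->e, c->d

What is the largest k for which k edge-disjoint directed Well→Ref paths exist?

Assign every edge capacity 1; by Menger, the answer equals the max flow.
Path Well→Ref (+1); total 1.
Path Well→c→Ref (+1); total 2.
Path Well→d→Ref (+1); total 3.
Path Well→e→Ref (+1); total 4.
No residual Well→Ref path; max flow = 4.
Certifying cut of size 4: {Well→Ref, Well→c, Well→d, e→Ref}.

4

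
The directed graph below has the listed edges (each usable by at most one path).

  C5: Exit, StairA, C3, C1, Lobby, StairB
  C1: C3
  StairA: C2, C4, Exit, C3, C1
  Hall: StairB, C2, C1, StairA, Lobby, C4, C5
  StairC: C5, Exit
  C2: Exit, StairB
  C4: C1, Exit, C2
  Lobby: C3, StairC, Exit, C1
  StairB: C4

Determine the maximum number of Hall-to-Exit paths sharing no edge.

5

Assign every edge capacity 1; by Menger, the answer equals the max flow.
Path Hall→Lobby→Exit (+1); total 1.
Path Hall→C5→Exit (+1); total 2.
Path Hall→StairA→Exit (+1); total 3.
Path Hall→C2→Exit (+1); total 4.
Path Hall→C4→Exit (+1); total 5.
No residual Hall→Exit path; max flow = 5.
Certifying cut of size 5: {C2→Exit, C4→Exit, Hall→C5, Hall→Lobby, Hall→StairA}.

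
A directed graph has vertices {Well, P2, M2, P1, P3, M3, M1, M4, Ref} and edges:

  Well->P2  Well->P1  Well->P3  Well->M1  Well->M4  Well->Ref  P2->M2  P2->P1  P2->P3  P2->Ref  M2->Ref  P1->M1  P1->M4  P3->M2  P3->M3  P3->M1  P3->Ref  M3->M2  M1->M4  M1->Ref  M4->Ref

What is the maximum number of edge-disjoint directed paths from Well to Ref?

5

Assign every edge capacity 1; by Menger, the answer equals the max flow.
Path Well→Ref (+1); total 1.
Path Well→P2→Ref (+1); total 2.
Path Well→P3→Ref (+1); total 3.
Path Well→M1→Ref (+1); total 4.
Path Well→M4→Ref (+1); total 5.
No residual Well→Ref path; max flow = 5.
Certifying cut of size 5: {M1→Ref, M4→Ref, Well→P2, Well→P3, Well→Ref}.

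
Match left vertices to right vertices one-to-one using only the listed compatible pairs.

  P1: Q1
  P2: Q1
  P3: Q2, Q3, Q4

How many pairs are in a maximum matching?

2

Unit-capacity flow: source→left, listed edges, right→sink; max matching = max flow.
Augmenting path P1→Q1 (+1); matched 1.
Augmenting path P3→Q2 (+1); matched 2.
No augmenting path remains; maximum matching = 2.
König certificate: {P3, Q1} is a vertex cover of size 2 (every listed pair touches it), so no matching can be larger.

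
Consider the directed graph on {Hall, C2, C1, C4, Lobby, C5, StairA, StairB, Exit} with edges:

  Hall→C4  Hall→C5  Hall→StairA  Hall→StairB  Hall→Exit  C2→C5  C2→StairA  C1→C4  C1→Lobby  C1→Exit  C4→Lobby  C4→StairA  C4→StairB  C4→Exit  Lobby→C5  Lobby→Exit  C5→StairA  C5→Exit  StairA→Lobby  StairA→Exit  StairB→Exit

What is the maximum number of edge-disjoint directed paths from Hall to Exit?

5

Assign every edge capacity 1; by Menger, the answer equals the max flow.
Path Hall→Exit (+1); total 1.
Path Hall→C4→Exit (+1); total 2.
Path Hall→C5→Exit (+1); total 3.
Path Hall→StairA→Exit (+1); total 4.
Path Hall→StairB→Exit (+1); total 5.
No residual Hall→Exit path; max flow = 5.
Certifying cut of size 5: {Hall→C4, Hall→C5, Hall→Exit, Hall→StairA, Hall→StairB}.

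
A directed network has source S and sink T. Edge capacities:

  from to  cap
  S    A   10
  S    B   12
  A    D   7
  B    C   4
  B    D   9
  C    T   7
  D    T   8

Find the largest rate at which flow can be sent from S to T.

Augment S→A→D→T: bottleneck 7, flow now 7.
Augment S→B→C→T: bottleneck 4, flow now 11.
Augment S→B→D→T: bottleneck 1, flow now 12.
No augmenting path remains; maximum flow = 12.
In the residual graph, reachable from S: {S, A, B, D}.
Min-cut edges: B→C (4), D→T (8); capacity 4 + 8 = 12.
This cut is saturated, so no flow can exceed 12.

12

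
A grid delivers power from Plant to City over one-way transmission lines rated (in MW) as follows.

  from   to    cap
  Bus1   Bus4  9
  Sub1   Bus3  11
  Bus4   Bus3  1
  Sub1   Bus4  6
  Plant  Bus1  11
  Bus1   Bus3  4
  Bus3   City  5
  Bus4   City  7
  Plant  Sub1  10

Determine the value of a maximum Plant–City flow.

12

Augment Plant→Bus1→Bus3→City: bottleneck 4, flow now 4.
Augment Plant→Bus1→Bus4→City: bottleneck 7, flow now 11.
Augment Plant→Sub1→Bus3→City: bottleneck 1, flow now 12.
No augmenting path remains; maximum flow = 12.
In the residual graph, reachable from Plant: {Plant, Bus1, Sub1, Bus3, Bus4}.
Min-cut edges: Bus3→City (5), Bus4→City (7); capacity 5 + 7 = 12.
This cut is saturated, so no flow can exceed 12.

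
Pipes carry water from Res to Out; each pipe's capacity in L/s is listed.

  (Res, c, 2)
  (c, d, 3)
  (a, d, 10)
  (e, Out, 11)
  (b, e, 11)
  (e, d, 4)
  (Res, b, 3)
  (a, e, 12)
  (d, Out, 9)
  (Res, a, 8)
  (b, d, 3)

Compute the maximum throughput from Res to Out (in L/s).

13

Augment Res→a→d→Out: bottleneck 8, flow now 8.
Augment Res→b→d→Out: bottleneck 1, flow now 9.
Augment Res→b→e→Out: bottleneck 2, flow now 11.
Augment Res→c→d→a→e→Out: bottleneck 2, flow now 13. (uses reverse residual edge)
No augmenting path remains; maximum flow = 13.
In the residual graph, reachable from Res: {Res}.
Min-cut edges: Res→a (8), Res→b (3), Res→c (2); capacity 8 + 3 + 2 = 13.
This cut is saturated, so no flow can exceed 13.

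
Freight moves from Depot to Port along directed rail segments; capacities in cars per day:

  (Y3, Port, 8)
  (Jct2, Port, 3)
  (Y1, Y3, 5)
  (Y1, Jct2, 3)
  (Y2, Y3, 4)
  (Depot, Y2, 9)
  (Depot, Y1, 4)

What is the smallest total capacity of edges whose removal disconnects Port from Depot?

8

Augment Depot→Y1→Jct2→Port: bottleneck 3, flow now 3.
Augment Depot→Y1→Y3→Port: bottleneck 1, flow now 4.
Augment Depot→Y2→Y3→Port: bottleneck 4, flow now 8.
No augmenting path remains; maximum flow = 8.
By max-flow min-cut, the minimum cut capacity equals the max flow.
In the residual graph, reachable from Depot: {Depot, Y2}.
Min-cut edges: Depot→Y1 (4), Y2→Y3 (4); capacity 4 + 4 = 8.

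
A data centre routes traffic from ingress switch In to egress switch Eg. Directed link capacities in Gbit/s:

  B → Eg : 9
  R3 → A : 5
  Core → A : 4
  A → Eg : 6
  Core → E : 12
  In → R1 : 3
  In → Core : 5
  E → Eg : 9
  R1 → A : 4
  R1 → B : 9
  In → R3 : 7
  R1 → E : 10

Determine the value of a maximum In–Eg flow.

Augment In→R1→A→Eg: bottleneck 3, flow now 3.
Augment In→R3→A→Eg: bottleneck 3, flow now 6.
Augment In→Core→E→Eg: bottleneck 5, flow now 11.
Augment In→R3→A→R1→E→Eg: bottleneck 2, flow now 13. (uses reverse residual edge)
No augmenting path remains; maximum flow = 13.
In the residual graph, reachable from In: {In, R3}.
Min-cut edges: In→R1 (3), In→Core (5), R3→A (5); capacity 3 + 5 + 5 = 13.
This cut is saturated, so no flow can exceed 13.

13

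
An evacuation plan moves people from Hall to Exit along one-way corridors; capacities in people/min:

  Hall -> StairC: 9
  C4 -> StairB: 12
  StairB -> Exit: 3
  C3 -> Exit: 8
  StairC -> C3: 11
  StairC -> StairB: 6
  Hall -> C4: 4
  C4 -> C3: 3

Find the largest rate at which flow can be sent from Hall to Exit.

Augment Hall→StairC→C3→Exit: bottleneck 8, flow now 8.
Augment Hall→StairC→StairB→Exit: bottleneck 1, flow now 9.
Augment Hall→C4→StairB→Exit: bottleneck 2, flow now 11.
No augmenting path remains; maximum flow = 11.
In the residual graph, reachable from Hall: {Hall, StairC, C4, C3, StairB}.
Min-cut edges: C3→Exit (8), StairB→Exit (3); capacity 8 + 3 = 11.
This cut is saturated, so no flow can exceed 11.

11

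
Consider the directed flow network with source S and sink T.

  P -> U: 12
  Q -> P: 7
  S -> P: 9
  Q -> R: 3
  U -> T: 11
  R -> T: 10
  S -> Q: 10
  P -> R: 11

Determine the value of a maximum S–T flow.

19

Augment S→P→R→T: bottleneck 9, flow now 9.
Augment S→Q→R→T: bottleneck 1, flow now 10.
Augment S→Q→P→U→T: bottleneck 7, flow now 17.
Augment S→Q→R→P→U→T: bottleneck 2, flow now 19. (uses reverse residual edge)
No augmenting path remains; maximum flow = 19.
In the residual graph, reachable from S: {S}.
Min-cut edges: S→P (9), S→Q (10); capacity 9 + 10 = 19.
This cut is saturated, so no flow can exceed 19.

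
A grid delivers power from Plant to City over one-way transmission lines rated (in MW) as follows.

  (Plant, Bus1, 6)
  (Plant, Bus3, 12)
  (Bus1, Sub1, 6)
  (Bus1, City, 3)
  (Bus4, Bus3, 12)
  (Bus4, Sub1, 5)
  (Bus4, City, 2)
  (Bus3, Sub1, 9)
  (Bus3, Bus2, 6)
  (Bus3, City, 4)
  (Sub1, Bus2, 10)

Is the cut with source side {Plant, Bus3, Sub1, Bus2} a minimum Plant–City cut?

Given cut capacity: 6 + 4 = 10.
Augment Plant→Bus1→City: bottleneck 3, flow now 3.
Augment Plant→Bus3→City: bottleneck 4, flow now 7.
No augmenting path remains; maximum flow = 7.
In the residual graph, reachable from Plant: {Plant, Bus1, Bus3, Sub1, Bus2}.
Min-cut edges: Bus1→City (3), Bus3→City (4); capacity 3 + 4 = 7.
Cut capacity 10 exceeds the max flow 7, so it is not minimum.

No — its capacity is 10, but the minimum cut has capacity 7.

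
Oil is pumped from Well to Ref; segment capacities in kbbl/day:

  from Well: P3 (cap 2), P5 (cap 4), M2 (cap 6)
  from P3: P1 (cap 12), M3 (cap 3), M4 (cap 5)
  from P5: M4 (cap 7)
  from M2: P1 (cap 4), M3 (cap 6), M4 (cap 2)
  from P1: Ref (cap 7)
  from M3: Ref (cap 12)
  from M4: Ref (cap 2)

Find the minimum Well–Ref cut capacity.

Augment Well→P3→P1→Ref: bottleneck 2, flow now 2.
Augment Well→P5→M4→Ref: bottleneck 2, flow now 4.
Augment Well→M2→P1→Ref: bottleneck 4, flow now 8.
Augment Well→M2→M3→Ref: bottleneck 2, flow now 10.
No augmenting path remains; maximum flow = 10.
By max-flow min-cut, the minimum cut capacity equals the max flow.
In the residual graph, reachable from Well: {Well, P5, M4}.
Min-cut edges: Well→P3 (2), Well→M2 (6), M4→Ref (2); capacity 2 + 6 + 2 = 10.

10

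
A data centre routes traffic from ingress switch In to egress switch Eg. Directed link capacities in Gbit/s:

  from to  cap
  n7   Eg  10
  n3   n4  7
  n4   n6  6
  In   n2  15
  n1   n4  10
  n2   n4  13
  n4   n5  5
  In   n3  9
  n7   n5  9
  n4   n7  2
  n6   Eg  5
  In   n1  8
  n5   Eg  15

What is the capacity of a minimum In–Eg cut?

12

Augment In→n1→n4→n5→Eg: bottleneck 5, flow now 5.
Augment In→n1→n4→n6→Eg: bottleneck 3, flow now 8.
Augment In→n2→n4→n6→Eg: bottleneck 2, flow now 10.
Augment In→n2→n4→n7→Eg: bottleneck 2, flow now 12.
No augmenting path remains; maximum flow = 12.
By max-flow min-cut, the minimum cut capacity equals the max flow.
In the residual graph, reachable from In: {In, n1, n2, n3, n4, n6}.
Min-cut edges: n4→n5 (5), n4→n7 (2), n6→Eg (5); capacity 5 + 2 + 5 = 12.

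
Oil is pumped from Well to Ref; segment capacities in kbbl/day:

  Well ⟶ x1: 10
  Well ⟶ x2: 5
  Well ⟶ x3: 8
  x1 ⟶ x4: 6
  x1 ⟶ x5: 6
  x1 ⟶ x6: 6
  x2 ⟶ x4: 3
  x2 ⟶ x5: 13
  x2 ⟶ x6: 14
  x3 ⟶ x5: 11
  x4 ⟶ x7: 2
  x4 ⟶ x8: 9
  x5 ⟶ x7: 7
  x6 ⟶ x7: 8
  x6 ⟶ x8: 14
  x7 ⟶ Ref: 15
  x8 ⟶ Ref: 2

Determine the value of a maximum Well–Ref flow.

17

Augment Well→x1→x4→x7→Ref: bottleneck 2, flow now 2.
Augment Well→x1→x4→x8→Ref: bottleneck 2, flow now 4.
Augment Well→x1→x5→x7→Ref: bottleneck 6, flow now 10.
Augment Well→x2→x5→x7→Ref: bottleneck 1, flow now 11.
Augment Well→x2→x6→x7→Ref: bottleneck 4, flow now 15.
Augment Well→x3→x5→x1→x6→x7→Ref: bottleneck 2, flow now 17. (uses reverse residual edge)
No augmenting path remains; maximum flow = 17.
In the residual graph, reachable from Well: {Well, x1, x2, x3, x4, x5, x6, x7, x8}.
Min-cut edges: x7→Ref (15), x8→Ref (2); capacity 15 + 2 = 17.
This cut is saturated, so no flow can exceed 17.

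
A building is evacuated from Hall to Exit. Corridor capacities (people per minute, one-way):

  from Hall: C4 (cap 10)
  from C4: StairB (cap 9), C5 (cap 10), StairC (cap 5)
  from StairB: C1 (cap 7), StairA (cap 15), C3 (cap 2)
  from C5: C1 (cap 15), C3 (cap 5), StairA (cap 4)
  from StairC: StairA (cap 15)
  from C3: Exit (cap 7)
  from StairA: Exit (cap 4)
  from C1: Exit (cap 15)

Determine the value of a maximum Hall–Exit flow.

10

Augment Hall→C4→StairB→C3→Exit: bottleneck 2, flow now 2.
Augment Hall→C4→StairB→StairA→Exit: bottleneck 4, flow now 6.
Augment Hall→C4→StairB→C1→Exit: bottleneck 3, flow now 9.
Augment Hall→C4→C5→C3→Exit: bottleneck 1, flow now 10.
No augmenting path remains; maximum flow = 10.
In the residual graph, reachable from Hall: {Hall}.
Min-cut edges: Hall→C4 (10); capacity 10 = 10.
This cut is saturated, so no flow can exceed 10.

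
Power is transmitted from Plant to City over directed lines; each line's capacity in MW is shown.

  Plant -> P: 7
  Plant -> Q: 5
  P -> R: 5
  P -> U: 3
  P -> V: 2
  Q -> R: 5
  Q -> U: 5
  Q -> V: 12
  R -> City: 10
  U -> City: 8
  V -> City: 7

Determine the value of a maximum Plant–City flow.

Augment Plant→P→R→City: bottleneck 5, flow now 5.
Augment Plant→P→U→City: bottleneck 2, flow now 7.
Augment Plant→Q→R→City: bottleneck 5, flow now 12.
No augmenting path remains; maximum flow = 12.
In the residual graph, reachable from Plant: {Plant}.
Min-cut edges: Plant→P (7), Plant→Q (5); capacity 7 + 5 = 12.
This cut is saturated, so no flow can exceed 12.

12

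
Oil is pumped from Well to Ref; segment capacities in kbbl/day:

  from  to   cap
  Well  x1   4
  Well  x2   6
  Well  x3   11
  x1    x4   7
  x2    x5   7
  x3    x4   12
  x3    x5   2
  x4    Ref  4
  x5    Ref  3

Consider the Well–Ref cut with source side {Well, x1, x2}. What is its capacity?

Edges leaving {Well, x1, x2}: Well→x3 (11), x1→x4 (7), x2→x5 (7).
Cut capacity = 11 + 7 + 7 = 25.

25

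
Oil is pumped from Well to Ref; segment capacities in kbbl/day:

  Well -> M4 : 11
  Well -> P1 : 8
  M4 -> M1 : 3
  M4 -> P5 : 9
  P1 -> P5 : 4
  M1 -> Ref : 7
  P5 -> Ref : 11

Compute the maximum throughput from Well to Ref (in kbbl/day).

14

Augment Well→M4→M1→Ref: bottleneck 3, flow now 3.
Augment Well→M4→P5→Ref: bottleneck 8, flow now 11.
Augment Well→P1→P5→Ref: bottleneck 3, flow now 14.
No augmenting path remains; maximum flow = 14.
In the residual graph, reachable from Well: {Well, M4, P1, P5}.
Min-cut edges: M4→M1 (3), P5→Ref (11); capacity 3 + 11 = 14.
This cut is saturated, so no flow can exceed 14.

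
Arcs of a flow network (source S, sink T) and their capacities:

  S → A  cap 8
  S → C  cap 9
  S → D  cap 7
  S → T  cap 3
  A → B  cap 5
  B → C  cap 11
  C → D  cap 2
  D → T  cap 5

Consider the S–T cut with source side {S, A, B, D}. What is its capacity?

Edges leaving {S, A, B, D}: S→C (9), S→T (3), B→C (11), D→T (5).
Cut capacity = 9 + 3 + 11 + 5 = 28.

28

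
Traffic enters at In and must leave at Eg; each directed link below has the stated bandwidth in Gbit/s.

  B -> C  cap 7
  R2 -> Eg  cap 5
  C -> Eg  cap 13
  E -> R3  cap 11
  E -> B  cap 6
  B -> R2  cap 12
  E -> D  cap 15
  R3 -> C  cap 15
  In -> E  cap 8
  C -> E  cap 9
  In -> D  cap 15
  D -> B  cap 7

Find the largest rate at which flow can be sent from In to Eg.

Augment In→D→B→R2→Eg: bottleneck 5, flow now 5.
Augment In→D→B→C→Eg: bottleneck 2, flow now 7.
Augment In→E→B→C→Eg: bottleneck 5, flow now 12.
Augment In→E→R3→C→Eg: bottleneck 3, flow now 15.
No augmenting path remains; maximum flow = 15.
In the residual graph, reachable from In: {In, D}.
Min-cut edges: In→E (8), D→B (7); capacity 8 + 7 = 15.
This cut is saturated, so no flow can exceed 15.

15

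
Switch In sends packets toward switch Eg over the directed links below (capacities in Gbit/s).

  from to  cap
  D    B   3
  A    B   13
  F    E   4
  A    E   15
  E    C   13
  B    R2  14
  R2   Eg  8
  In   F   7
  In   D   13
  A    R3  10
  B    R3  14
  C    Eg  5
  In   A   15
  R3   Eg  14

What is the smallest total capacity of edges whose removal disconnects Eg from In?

22

Augment In→A→R3→Eg: bottleneck 10, flow now 10.
Augment In→A→B→R2→Eg: bottleneck 5, flow now 15.
Augment In→D→B→R2→Eg: bottleneck 3, flow now 18.
Augment In→F→E→C→Eg: bottleneck 4, flow now 22.
No augmenting path remains; maximum flow = 22.
By max-flow min-cut, the minimum cut capacity equals the max flow.
In the residual graph, reachable from In: {In, D, F}.
Min-cut edges: In→A (15), D→B (3), F→E (4); capacity 15 + 3 + 4 = 22.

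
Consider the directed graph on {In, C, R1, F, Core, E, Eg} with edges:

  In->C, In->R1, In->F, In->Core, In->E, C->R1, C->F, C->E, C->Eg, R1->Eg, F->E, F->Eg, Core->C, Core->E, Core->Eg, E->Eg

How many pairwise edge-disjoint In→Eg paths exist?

Assign every edge capacity 1; by Menger, the answer equals the max flow.
Path In→C→Eg (+1); total 1.
Path In→R1→Eg (+1); total 2.
Path In→F→Eg (+1); total 3.
Path In→Core→Eg (+1); total 4.
Path In→E→Eg (+1); total 5.
No residual In→Eg path; max flow = 5.
Certifying cut of size 5: {In→C, In→Core, In→E, In→F, In→R1}.

5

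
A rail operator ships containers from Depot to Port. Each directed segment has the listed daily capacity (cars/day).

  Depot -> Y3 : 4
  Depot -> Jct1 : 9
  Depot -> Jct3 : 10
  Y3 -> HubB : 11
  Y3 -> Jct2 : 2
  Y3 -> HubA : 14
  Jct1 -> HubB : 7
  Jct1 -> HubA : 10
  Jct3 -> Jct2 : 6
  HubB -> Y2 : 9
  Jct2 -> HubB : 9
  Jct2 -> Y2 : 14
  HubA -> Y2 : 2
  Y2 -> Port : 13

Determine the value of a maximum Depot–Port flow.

Augment Depot→Y3→HubB→Y2→Port: bottleneck 4, flow now 4.
Augment Depot→Jct1→HubB→Y2→Port: bottleneck 5, flow now 9.
Augment Depot→Jct1→HubA→Y2→Port: bottleneck 2, flow now 11.
Augment Depot→Jct3→Jct2→Y2→Port: bottleneck 2, flow now 13.
No augmenting path remains; maximum flow = 13.
In the residual graph, reachable from Depot: {Depot, Y3, Jct1, Jct3, HubB, Jct2, HubA, Y2}.
Min-cut edges: Y2→Port (13); capacity 13 = 13.
This cut is saturated, so no flow can exceed 13.

13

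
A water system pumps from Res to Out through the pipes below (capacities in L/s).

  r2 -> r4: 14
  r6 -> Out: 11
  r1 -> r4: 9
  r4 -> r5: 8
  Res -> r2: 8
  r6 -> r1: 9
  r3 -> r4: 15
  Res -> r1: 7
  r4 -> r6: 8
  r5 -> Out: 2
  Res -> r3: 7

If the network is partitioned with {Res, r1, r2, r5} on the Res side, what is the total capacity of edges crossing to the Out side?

32

Edges leaving {Res, r1, r2, r5}: Res→r3 (7), r1→r4 (9), r2→r4 (14), r5→Out (2).
Cut capacity = 7 + 9 + 14 + 2 = 32.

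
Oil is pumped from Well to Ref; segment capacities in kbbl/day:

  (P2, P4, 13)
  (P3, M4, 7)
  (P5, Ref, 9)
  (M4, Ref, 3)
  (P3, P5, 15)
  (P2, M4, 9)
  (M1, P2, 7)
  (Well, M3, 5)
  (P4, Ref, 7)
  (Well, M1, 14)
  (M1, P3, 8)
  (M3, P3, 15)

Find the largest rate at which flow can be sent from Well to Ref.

19

Augment Well→M3→P3→M4→Ref: bottleneck 3, flow now 3.
Augment Well→M3→P3→P5→Ref: bottleneck 2, flow now 5.
Augment Well→M1→P2→P4→Ref: bottleneck 7, flow now 12.
Augment Well→M1→P3→P5→Ref: bottleneck 7, flow now 19.
No augmenting path remains; maximum flow = 19.
In the residual graph, reachable from Well: {Well}.
Min-cut edges: Well→M3 (5), Well→M1 (14); capacity 5 + 14 = 19.
This cut is saturated, so no flow can exceed 19.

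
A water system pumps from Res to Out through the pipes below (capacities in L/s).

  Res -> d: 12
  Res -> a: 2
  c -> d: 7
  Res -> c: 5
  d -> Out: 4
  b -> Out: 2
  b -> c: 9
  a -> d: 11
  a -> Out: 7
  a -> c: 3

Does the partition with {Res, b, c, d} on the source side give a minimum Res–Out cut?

Given cut capacity: 2 + 2 + 4 = 8.
Augment Res→a→Out: bottleneck 2, flow now 2.
Augment Res→d→Out: bottleneck 4, flow now 6.
No augmenting path remains; maximum flow = 6.
In the residual graph, reachable from Res: {Res, c, d}.
Min-cut edges: Res→a (2), d→Out (4); capacity 2 + 4 = 6.
Cut capacity 8 exceeds the max flow 6, so it is not minimum.

No — its capacity is 8, but the minimum cut has capacity 6.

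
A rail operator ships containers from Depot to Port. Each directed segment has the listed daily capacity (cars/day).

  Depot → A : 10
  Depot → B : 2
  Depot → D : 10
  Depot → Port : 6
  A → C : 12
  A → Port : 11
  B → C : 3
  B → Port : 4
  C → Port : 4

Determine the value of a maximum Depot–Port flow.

18

Augment Depot→Port: bottleneck 6, flow now 6.
Augment Depot→A→Port: bottleneck 10, flow now 16.
Augment Depot→B→Port: bottleneck 2, flow now 18.
No augmenting path remains; maximum flow = 18.
In the residual graph, reachable from Depot: {Depot, D}.
Min-cut edges: Depot→A (10), Depot→B (2), Depot→Port (6); capacity 10 + 2 + 6 = 18.
This cut is saturated, so no flow can exceed 18.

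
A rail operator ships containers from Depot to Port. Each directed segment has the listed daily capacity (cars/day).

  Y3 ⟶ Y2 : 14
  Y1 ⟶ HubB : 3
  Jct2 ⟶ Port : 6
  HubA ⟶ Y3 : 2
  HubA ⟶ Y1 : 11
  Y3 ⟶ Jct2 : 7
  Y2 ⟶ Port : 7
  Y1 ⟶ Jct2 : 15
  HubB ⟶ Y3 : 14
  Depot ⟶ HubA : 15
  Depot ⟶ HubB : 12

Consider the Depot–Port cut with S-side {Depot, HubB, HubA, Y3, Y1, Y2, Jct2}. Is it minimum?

Given cut capacity: 7 + 6 = 13.
Augment Depot→HubB→Y3→Y2→Port: bottleneck 7, flow now 7.
Augment Depot→HubB→Y3→Jct2→Port: bottleneck 5, flow now 12.
Augment Depot→HubA→Y3→Jct2→Port: bottleneck 1, flow now 13.
No augmenting path remains; maximum flow = 13.
Cut capacity 13 equals the max flow, so it is a minimum cut.

Yes — it is a minimum cut (capacity 13).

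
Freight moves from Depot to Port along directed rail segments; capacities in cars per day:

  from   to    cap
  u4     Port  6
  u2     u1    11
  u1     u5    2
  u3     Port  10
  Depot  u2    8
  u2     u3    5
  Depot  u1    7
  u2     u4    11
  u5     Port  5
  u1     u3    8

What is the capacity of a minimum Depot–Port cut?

Augment Depot→u1→u3→Port: bottleneck 7, flow now 7.
Augment Depot→u2→u3→Port: bottleneck 3, flow now 10.
Augment Depot→u2→u4→Port: bottleneck 5, flow now 15.
No augmenting path remains; maximum flow = 15.
By max-flow min-cut, the minimum cut capacity equals the max flow.
In the residual graph, reachable from Depot: {Depot}.
Min-cut edges: Depot→u1 (7), Depot→u2 (8); capacity 7 + 8 = 15.

15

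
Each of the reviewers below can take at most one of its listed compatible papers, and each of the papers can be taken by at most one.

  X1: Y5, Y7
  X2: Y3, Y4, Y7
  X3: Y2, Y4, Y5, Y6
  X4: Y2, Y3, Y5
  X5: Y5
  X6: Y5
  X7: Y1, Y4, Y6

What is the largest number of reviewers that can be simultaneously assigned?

Unit-capacity flow: source→left, listed edges, right→sink; max matching = max flow.
Augmenting path X1→Y5 (+1); matched 1.
Augmenting path X2→Y3 (+1); matched 2.
Augmenting path X3→Y2 (+1); matched 3.
Augmenting path X7→Y1 (+1); matched 4.
Augmenting path X4→Y2→X3→Y4 (+1); matched 5.
Augmenting path X5→Y5→X1→Y7 (+1); matched 6.
No augmenting path remains; maximum matching = 6.
König certificate: {X1, X2, X3, X4, X7, Y5} is a vertex cover of size 6 (every listed pair touches it), so no matching can be larger.

6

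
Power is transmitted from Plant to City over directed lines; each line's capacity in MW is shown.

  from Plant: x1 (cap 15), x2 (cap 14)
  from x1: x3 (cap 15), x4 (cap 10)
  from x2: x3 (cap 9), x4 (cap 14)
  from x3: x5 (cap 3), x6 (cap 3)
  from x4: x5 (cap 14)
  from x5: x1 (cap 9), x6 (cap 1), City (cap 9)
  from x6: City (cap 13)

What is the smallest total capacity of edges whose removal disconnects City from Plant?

13

Augment Plant→x1→x3→x5→City: bottleneck 3, flow now 3.
Augment Plant→x1→x3→x6→City: bottleneck 3, flow now 6.
Augment Plant→x1→x4→x5→City: bottleneck 6, flow now 12.
Augment Plant→x1→x4→x5→x6→City: bottleneck 1, flow now 13.
No augmenting path remains; maximum flow = 13.
By max-flow min-cut, the minimum cut capacity equals the max flow.
In the residual graph, reachable from Plant: {Plant, x1, x2, x3, x4, x5}.
Min-cut edges: x3→x6 (3), x5→x6 (1), x5→City (9); capacity 3 + 1 + 9 = 13.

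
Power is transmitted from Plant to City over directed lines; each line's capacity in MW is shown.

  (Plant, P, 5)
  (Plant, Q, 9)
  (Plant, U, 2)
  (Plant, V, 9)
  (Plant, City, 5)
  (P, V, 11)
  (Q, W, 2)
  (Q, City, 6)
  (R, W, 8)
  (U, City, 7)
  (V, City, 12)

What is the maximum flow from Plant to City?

Augment Plant→City: bottleneck 5, flow now 5.
Augment Plant→Q→City: bottleneck 6, flow now 11.
Augment Plant→U→City: bottleneck 2, flow now 13.
Augment Plant→V→City: bottleneck 9, flow now 22.
Augment Plant→P→V→City: bottleneck 3, flow now 25.
No augmenting path remains; maximum flow = 25.
In the residual graph, reachable from Plant: {Plant, P, Q, V, W}.
Min-cut edges: Plant→U (2), Plant→City (5), Q→City (6), V→City (12); capacity 2 + 5 + 6 + 12 = 25.
This cut is saturated, so no flow can exceed 25.

25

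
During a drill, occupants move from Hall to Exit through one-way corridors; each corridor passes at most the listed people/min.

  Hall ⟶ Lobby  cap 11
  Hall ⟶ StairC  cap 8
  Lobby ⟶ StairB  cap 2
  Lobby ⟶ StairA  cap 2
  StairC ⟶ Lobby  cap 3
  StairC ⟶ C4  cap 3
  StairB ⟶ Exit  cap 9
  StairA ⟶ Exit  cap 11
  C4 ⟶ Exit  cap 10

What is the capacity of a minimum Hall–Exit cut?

Augment Hall→Lobby→StairB→Exit: bottleneck 2, flow now 2.
Augment Hall→Lobby→StairA→Exit: bottleneck 2, flow now 4.
Augment Hall→StairC→C4→Exit: bottleneck 3, flow now 7.
No augmenting path remains; maximum flow = 7.
By max-flow min-cut, the minimum cut capacity equals the max flow.
In the residual graph, reachable from Hall: {Hall, Lobby, StairC}.
Min-cut edges: Lobby→StairB (2), Lobby→StairA (2), StairC→C4 (3); capacity 2 + 2 + 3 = 7.

7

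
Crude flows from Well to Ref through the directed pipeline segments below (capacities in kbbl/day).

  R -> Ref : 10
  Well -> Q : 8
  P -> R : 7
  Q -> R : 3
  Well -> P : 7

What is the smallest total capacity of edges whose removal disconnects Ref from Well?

Augment Well→P→R→Ref: bottleneck 7, flow now 7.
Augment Well→Q→R→Ref: bottleneck 3, flow now 10.
No augmenting path remains; maximum flow = 10.
By max-flow min-cut, the minimum cut capacity equals the max flow.
In the residual graph, reachable from Well: {Well, Q}.
Min-cut edges: Well→P (7), Q→R (3); capacity 7 + 3 = 10.

10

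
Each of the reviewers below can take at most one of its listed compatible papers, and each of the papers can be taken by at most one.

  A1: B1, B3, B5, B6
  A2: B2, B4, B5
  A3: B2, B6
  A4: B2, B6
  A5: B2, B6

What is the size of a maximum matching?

Unit-capacity flow: source→left, listed edges, right→sink; max matching = max flow.
Augmenting path A1→B1 (+1); matched 1.
Augmenting path A2→B2 (+1); matched 2.
Augmenting path A3→B6 (+1); matched 3.
Augmenting path A4→B2→A2→B4 (+1); matched 4.
No augmenting path remains; maximum matching = 4.
König certificate: {A1, A2, B2, B6} is a vertex cover of size 4 (every listed pair touches it), so no matching can be larger.

4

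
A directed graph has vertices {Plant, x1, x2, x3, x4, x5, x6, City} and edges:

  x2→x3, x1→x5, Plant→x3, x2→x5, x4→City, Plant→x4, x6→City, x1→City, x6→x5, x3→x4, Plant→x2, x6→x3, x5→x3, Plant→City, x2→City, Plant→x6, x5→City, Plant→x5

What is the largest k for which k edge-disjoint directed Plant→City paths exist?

5

Assign every edge capacity 1; by Menger, the answer equals the max flow.
Path Plant→City (+1); total 1.
Path Plant→x2→City (+1); total 2.
Path Plant→x4→City (+1); total 3.
Path Plant→x5→City (+1); total 4.
Path Plant→x6→City (+1); total 5.
No residual Plant→City path; max flow = 5.
Certifying cut of size 5: {Plant→City, Plant→x2, Plant→x5, Plant→x6, x4→City}.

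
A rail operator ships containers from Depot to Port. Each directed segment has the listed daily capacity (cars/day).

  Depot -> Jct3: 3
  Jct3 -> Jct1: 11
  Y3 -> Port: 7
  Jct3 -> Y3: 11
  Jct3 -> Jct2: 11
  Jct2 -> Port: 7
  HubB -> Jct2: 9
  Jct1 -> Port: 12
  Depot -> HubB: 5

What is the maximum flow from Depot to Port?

8

Augment Depot→Jct3→Jct2→Port: bottleneck 3, flow now 3.
Augment Depot→HubB→Jct2→Port: bottleneck 4, flow now 7.
Augment Depot→HubB→Jct2→Jct3→Y3→Port: bottleneck 1, flow now 8. (uses reverse residual edge)
No augmenting path remains; maximum flow = 8.
In the residual graph, reachable from Depot: {Depot}.
Min-cut edges: Depot→Jct3 (3), Depot→HubB (5); capacity 3 + 5 = 8.
This cut is saturated, so no flow can exceed 8.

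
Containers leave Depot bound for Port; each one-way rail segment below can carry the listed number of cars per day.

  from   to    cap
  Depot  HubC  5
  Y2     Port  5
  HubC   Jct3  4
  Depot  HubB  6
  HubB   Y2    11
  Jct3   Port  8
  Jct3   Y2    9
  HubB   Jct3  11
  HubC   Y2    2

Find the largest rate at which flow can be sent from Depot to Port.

11

Augment Depot→HubB→Y2→Port: bottleneck 5, flow now 5.
Augment Depot→HubB→Jct3→Port: bottleneck 1, flow now 6.
Augment Depot→HubC→Jct3→Port: bottleneck 4, flow now 10.
Augment Depot→HubC→Y2→HubB→Jct3→Port: bottleneck 1, flow now 11. (uses reverse residual edge)
No augmenting path remains; maximum flow = 11.
In the residual graph, reachable from Depot: {Depot}.
Min-cut edges: Depot→HubB (6), Depot→HubC (5); capacity 6 + 5 = 11.
This cut is saturated, so no flow can exceed 11.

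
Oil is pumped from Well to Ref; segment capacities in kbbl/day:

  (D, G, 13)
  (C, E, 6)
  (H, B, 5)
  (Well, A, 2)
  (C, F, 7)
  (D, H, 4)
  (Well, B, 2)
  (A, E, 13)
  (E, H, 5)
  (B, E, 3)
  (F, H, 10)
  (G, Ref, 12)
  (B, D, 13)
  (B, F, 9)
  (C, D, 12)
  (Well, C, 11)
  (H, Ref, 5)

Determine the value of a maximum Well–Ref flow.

15

Augment Well→A→E→H→Ref: bottleneck 2, flow now 2.
Augment Well→B→D→G→Ref: bottleneck 2, flow now 4.
Augment Well→C→D→G→Ref: bottleneck 10, flow now 14.
Augment Well→C→D→H→Ref: bottleneck 1, flow now 15.
No augmenting path remains; maximum flow = 15.
In the residual graph, reachable from Well: {Well}.
Min-cut edges: Well→A (2), Well→B (2), Well→C (11); capacity 2 + 2 + 11 = 15.
This cut is saturated, so no flow can exceed 15.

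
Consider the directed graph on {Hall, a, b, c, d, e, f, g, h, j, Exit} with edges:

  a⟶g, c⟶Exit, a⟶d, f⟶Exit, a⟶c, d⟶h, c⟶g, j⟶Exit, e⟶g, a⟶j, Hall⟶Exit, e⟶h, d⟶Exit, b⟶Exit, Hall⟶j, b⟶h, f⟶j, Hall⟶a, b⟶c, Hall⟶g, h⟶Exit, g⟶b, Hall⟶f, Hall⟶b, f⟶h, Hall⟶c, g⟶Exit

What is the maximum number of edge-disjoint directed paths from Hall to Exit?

7

Assign every edge capacity 1; by Menger, the answer equals the max flow.
Path Hall→Exit (+1); total 1.
Path Hall→b→Exit (+1); total 2.
Path Hall→c→Exit (+1); total 3.
Path Hall→f→Exit (+1); total 4.
Path Hall→g→Exit (+1); total 5.
Path Hall→j→Exit (+1); total 6.
Path Hall→a→d→Exit (+1); total 7.
No residual Hall→Exit path; max flow = 7.
Certifying cut of size 7: {Hall→Exit, Hall→a, Hall→b, Hall→c, Hall→f, Hall→g, Hall→j}.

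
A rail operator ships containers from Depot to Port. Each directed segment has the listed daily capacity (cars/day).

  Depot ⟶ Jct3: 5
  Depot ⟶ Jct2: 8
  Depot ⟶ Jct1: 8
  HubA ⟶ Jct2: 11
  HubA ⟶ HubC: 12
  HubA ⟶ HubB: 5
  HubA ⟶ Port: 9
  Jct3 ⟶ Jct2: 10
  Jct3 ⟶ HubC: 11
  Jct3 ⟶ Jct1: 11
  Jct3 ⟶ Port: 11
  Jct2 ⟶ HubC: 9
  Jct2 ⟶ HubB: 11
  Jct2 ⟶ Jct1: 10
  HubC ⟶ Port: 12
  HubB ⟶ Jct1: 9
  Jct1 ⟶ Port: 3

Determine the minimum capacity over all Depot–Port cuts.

Augment Depot→Jct3→Port: bottleneck 5, flow now 5.
Augment Depot→Jct1→Port: bottleneck 3, flow now 8.
Augment Depot→Jct2→HubC→Port: bottleneck 8, flow now 16.
No augmenting path remains; maximum flow = 16.
By max-flow min-cut, the minimum cut capacity equals the max flow.
In the residual graph, reachable from Depot: {Depot, Jct1}.
Min-cut edges: Depot→Jct3 (5), Depot→Jct2 (8), Jct1→Port (3); capacity 5 + 8 + 3 = 16.

16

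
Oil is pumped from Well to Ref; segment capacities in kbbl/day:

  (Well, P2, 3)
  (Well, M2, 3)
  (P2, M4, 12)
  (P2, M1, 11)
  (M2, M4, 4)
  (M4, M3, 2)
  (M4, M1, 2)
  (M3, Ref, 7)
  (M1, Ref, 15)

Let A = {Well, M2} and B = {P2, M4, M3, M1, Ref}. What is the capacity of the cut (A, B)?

Edges leaving {Well, M2}: Well→P2 (3), M2→M4 (4).
Cut capacity = 3 + 4 = 7.

7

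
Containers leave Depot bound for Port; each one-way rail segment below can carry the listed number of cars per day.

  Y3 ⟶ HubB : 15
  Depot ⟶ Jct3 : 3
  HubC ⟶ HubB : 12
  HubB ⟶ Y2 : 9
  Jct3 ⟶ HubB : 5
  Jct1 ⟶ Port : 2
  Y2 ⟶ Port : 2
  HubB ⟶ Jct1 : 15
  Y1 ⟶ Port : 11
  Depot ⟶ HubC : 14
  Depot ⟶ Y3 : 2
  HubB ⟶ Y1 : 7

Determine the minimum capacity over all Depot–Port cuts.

11

Augment Depot→Y3→HubB→Y2→Port: bottleneck 2, flow now 2.
Augment Depot→Jct3→HubB→Jct1→Port: bottleneck 2, flow now 4.
Augment Depot→Jct3→HubB→Y1→Port: bottleneck 1, flow now 5.
Augment Depot→HubC→HubB→Y1→Port: bottleneck 6, flow now 11.
No augmenting path remains; maximum flow = 11.
By max-flow min-cut, the minimum cut capacity equals the max flow.
In the residual graph, reachable from Depot: {Depot, Y3, Jct3, HubC, HubB, Y2, Jct1}.
Min-cut edges: HubB→Y1 (7), Y2→Port (2), Jct1→Port (2); capacity 7 + 2 + 2 = 11.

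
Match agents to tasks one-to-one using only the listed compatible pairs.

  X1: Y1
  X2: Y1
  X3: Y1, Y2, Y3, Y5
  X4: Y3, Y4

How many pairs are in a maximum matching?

3

Unit-capacity flow: source→left, listed edges, right→sink; max matching = max flow.
Augmenting path X1→Y1 (+1); matched 1.
Augmenting path X3→Y2 (+1); matched 2.
Augmenting path X4→Y3 (+1); matched 3.
No augmenting path remains; maximum matching = 3.
König certificate: {X3, X4, Y1} is a vertex cover of size 3 (every listed pair touches it), so no matching can be larger.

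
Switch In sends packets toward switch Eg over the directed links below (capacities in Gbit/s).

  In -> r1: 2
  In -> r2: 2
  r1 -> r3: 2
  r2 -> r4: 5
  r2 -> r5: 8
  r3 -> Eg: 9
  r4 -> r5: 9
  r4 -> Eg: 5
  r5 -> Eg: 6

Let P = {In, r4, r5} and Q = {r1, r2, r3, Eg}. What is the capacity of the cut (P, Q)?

Edges leaving {In, r4, r5}: In→r1 (2), In→r2 (2), r4→Eg (5), r5→Eg (6).
Cut capacity = 2 + 2 + 5 + 6 = 15.

15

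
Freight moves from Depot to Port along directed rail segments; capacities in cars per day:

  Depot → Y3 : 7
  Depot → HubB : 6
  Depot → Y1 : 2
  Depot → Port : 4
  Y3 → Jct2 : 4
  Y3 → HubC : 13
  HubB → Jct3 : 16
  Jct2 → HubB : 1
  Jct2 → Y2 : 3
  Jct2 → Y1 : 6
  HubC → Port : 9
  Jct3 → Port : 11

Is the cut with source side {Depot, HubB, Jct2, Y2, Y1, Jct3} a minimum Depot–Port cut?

Given cut capacity: 7 + 4 + 11 = 22.
Augment Depot→Port: bottleneck 4, flow now 4.
Augment Depot→Y3→HubC→Port: bottleneck 7, flow now 11.
Augment Depot→HubB→Jct3→Port: bottleneck 6, flow now 17.
No augmenting path remains; maximum flow = 17.
In the residual graph, reachable from Depot: {Depot, Y1}.
Min-cut edges: Depot→Y3 (7), Depot→HubB (6), Depot→Port (4); capacity 7 + 6 + 4 = 17.
Cut capacity 22 exceeds the max flow 17, so it is not minimum.

No — its capacity is 22, but the minimum cut has capacity 17.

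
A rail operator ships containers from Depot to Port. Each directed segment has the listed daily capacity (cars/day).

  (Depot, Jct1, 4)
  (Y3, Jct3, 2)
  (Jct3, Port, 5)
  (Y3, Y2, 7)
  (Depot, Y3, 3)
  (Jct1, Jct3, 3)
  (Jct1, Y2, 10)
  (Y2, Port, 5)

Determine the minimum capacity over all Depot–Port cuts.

7

Augment Depot→Jct1→Y2→Port: bottleneck 4, flow now 4.
Augment Depot→Y3→Y2→Port: bottleneck 1, flow now 5.
Augment Depot→Y3→Jct3→Port: bottleneck 2, flow now 7.
No augmenting path remains; maximum flow = 7.
By max-flow min-cut, the minimum cut capacity equals the max flow.
In the residual graph, reachable from Depot: {Depot}.
Min-cut edges: Depot→Jct1 (4), Depot→Y3 (3); capacity 4 + 3 = 7.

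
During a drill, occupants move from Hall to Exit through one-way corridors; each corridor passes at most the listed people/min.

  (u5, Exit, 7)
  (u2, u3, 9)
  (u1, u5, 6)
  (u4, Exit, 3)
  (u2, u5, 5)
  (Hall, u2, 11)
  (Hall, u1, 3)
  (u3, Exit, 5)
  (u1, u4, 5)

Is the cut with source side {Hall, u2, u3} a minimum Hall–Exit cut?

Given cut capacity: 3 + 5 + 5 = 13.
Augment Hall→u1→u4→Exit: bottleneck 3, flow now 3.
Augment Hall→u2→u3→Exit: bottleneck 5, flow now 8.
Augment Hall→u2→u5→Exit: bottleneck 5, flow now 13.
No augmenting path remains; maximum flow = 13.
Cut capacity 13 equals the max flow, so it is a minimum cut.

Yes — it is a minimum cut (capacity 13).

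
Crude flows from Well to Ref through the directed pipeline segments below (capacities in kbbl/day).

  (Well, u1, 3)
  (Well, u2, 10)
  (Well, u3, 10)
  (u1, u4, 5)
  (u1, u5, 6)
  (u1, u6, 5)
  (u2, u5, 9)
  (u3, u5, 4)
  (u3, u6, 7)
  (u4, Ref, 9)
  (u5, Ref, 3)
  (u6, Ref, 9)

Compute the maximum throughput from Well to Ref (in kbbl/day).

13

Augment Well→u1→u4→Ref: bottleneck 3, flow now 3.
Augment Well→u2→u5→Ref: bottleneck 3, flow now 6.
Augment Well→u3→u6→Ref: bottleneck 7, flow now 13.
No augmenting path remains; maximum flow = 13.
In the residual graph, reachable from Well: {Well, u2, u3, u5}.
Min-cut edges: Well→u1 (3), u3→u6 (7), u5→Ref (3); capacity 3 + 7 + 3 = 13.
This cut is saturated, so no flow can exceed 13.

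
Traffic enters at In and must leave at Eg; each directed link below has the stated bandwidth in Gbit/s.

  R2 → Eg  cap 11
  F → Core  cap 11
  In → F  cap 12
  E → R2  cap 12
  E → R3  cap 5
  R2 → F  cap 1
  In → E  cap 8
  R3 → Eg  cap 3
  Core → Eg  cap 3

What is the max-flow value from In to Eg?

Augment In→E→R3→Eg: bottleneck 3, flow now 3.
Augment In→E→R2→Eg: bottleneck 5, flow now 8.
Augment In→F→Core→Eg: bottleneck 3, flow now 11.
No augmenting path remains; maximum flow = 11.
In the residual graph, reachable from In: {In, F, Core}.
Min-cut edges: In→E (8), Core→Eg (3); capacity 8 + 3 = 11.
This cut is saturated, so no flow can exceed 11.

11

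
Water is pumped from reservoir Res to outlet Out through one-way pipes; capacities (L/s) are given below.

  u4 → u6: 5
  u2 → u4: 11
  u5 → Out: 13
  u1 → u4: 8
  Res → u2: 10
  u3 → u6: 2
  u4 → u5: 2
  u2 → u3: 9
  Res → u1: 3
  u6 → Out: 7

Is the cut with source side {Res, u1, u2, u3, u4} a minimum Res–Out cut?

Yes — it is a minimum cut (capacity 9).

Given cut capacity: 2 + 2 + 5 = 9.
Augment Res→u1→u4→u5→Out: bottleneck 2, flow now 2.
Augment Res→u1→u4→u6→Out: bottleneck 1, flow now 3.
Augment Res→u2→u3→u6→Out: bottleneck 2, flow now 5.
Augment Res→u2→u4→u6→Out: bottleneck 4, flow now 9.
No augmenting path remains; maximum flow = 9.
Cut capacity 9 equals the max flow, so it is a minimum cut.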